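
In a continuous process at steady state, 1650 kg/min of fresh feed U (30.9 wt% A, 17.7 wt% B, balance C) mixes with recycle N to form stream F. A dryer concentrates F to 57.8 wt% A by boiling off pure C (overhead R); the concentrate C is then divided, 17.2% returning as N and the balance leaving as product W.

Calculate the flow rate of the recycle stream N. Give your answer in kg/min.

183.2 kg/min

Overall A balance (none leaves overhead): A in fresh feed = A in product, i.e. 1650×0.309 = (1−0.172)·C·0.578.
C = 509.85/(0.578×0.828) = 1065.3 kg/min.
Recycle N = 0.172×1065.3 = 183.24 kg/min.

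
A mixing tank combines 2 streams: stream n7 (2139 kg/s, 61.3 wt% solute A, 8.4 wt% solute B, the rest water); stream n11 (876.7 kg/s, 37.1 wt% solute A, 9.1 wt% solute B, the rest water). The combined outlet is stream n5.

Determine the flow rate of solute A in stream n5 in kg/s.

1636 kg/s

solute A out = solute A in = 2139×0.613 + 876.7×0.371 = 1636.5 kg/s.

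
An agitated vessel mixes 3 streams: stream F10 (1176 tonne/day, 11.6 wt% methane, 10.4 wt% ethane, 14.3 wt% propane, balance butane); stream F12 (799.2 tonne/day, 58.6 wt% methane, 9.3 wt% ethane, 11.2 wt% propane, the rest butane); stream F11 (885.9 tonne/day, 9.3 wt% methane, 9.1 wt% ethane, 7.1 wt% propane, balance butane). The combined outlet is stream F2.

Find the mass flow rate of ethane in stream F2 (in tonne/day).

ethane out = ethane in = 1176×0.104 + 799.2×0.093 + 885.9×0.091 = 277.25 tonne/day.

277.2 tonne/day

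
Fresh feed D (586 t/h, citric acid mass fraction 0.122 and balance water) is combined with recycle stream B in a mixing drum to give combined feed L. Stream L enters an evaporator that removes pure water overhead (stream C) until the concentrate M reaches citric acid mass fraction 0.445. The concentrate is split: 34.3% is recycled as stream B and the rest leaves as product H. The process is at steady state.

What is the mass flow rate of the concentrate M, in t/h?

Overall citric acid balance (none leaves overhead): citric acid in fresh feed = citric acid in product, i.e. 586×0.122 = (1−0.343)·M·0.445.
M = 71.492/(0.445×0.657) = 244.53 t/h.

244.5 t/h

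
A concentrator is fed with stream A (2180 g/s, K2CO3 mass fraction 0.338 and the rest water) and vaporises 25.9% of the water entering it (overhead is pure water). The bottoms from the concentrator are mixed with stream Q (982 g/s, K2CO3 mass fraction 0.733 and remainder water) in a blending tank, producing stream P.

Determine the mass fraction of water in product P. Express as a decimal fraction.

Vapour removed = 0.259×0.662×2180 = 373.78 g/s; concentrate = 1806.2 g/s.
water reaching the mixer = 1069.4 (from concentrate) + 982×0.267 = 1331.6 g/s.
Product flow = 1806.2 + 982 = 2788.2 g/s; water fraction = 0.478.

0.478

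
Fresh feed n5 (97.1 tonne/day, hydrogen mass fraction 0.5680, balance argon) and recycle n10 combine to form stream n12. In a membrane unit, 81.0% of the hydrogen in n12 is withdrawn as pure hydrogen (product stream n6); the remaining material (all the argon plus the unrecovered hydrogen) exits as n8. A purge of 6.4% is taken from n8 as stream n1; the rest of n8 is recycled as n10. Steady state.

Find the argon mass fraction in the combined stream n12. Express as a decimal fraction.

argon enters only via n5 and leaves only via the purge: 97.1×0.432 = 0.064×(argon in n8), and the membrane unit passes all argon, so argon in n12 = argon in n8 = 655.42 tonne/day.
hydrogen in n12: m_A = 97.1×0.568 + (1−0.064)·(1−0.810)·m_A, so m_A = 55.153/0.8222 = 67.083 tonne/day.
n12 = 67.083 + 655.42 = 722.51 tonne/day.
argon fraction in n12 = 655.42/722.51 = 0.9072.

0.9072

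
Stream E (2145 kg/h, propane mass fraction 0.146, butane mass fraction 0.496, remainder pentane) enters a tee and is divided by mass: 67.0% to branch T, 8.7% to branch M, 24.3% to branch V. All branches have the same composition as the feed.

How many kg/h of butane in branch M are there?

Branch M total = 0.087×2145 = 186.61 kg/h.
butane in M = 0.496×186.61 = 92.561 kg/h.

92.56 kg/h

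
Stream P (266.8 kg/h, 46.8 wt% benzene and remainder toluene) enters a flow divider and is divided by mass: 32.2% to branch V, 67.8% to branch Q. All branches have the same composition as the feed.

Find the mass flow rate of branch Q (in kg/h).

180.9 kg/h

Branch Q flow = 0.678×266.8 = 180.89 kg/h.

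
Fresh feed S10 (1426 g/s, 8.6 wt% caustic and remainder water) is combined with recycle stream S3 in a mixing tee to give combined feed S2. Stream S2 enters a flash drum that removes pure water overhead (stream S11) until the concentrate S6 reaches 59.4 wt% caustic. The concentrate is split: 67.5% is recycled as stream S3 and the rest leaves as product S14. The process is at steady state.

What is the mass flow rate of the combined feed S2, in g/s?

1855 g/s

Overall caustic balance (none leaves overhead): caustic in fresh feed = caustic in product, i.e. 1426×0.086 = (1−0.675)·S6·0.594.
S6 = 122.64/(0.594×0.325) = 635.26 g/s.
Recycle S3 = 0.675×635.26 = 428.8 g/s.
Combined feed S2 = 1426 + 428.8 = 1854.8 g/s.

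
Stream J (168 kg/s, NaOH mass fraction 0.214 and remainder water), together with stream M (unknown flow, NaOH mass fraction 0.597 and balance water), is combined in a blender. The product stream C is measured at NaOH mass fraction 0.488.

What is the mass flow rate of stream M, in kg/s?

Let M be the unknown flow. Total out = 168 + M.
NaOH balance: 35.952 + 0.597·M = 0.488·(168 + M)
(0.597 − 0.488)·M = 0.488×168 − 35.952 = 46.032
M = 46.032 / 0.109 = 422.31 kg/s

422.3 kg/s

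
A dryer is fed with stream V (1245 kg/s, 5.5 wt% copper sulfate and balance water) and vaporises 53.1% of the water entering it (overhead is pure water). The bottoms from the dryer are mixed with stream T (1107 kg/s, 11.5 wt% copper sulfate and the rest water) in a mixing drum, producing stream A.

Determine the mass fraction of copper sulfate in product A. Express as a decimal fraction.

0.113

Vapour removed = 0.531×0.945×1245 = 624.73 kg/s; concentrate = 620.27 kg/s.
copper sulfate reaching the mixer = 68.475 (from concentrate) + 1107×0.115 = 195.78 kg/s.
Product flow = 620.27 + 1107 = 1727.3 kg/s; copper sulfate fraction = 0.113.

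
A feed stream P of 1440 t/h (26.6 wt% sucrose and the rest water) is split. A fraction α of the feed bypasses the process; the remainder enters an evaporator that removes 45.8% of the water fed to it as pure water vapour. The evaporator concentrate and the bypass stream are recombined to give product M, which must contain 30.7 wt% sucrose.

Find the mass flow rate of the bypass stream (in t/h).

867.9 t/h

All 1440×0.266 = 383.04 t/h of sucrose reaches M, so M = 383.04/0.307 = 1247.7 t/h and vapour = 192.31 t/h.
The evaporator receives (1−α)·1440 of feed at 0.734 water and removes 0.458 of that water:
0.458×0.734×(1−α)×1440 = 192.31
(1−α) = 192.31/484.09 = 0.3973;  α = 0.6027.
Bypass flow = 0.6027×1440 = 867.93 t/h.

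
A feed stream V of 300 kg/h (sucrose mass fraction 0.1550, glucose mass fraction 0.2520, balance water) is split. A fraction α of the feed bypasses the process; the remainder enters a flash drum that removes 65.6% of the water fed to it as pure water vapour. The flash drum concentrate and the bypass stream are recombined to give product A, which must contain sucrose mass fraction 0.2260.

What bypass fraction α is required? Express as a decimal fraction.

All 300×0.155 = 46.5 kg/h of sucrose reaches A, so A = 46.5/0.226 = 205.75 kg/h and vapour = 94.248 kg/h.
The evaporator receives (1−α)·300 of feed at 0.593 water and removes 0.656 of that water:
0.656×0.593×(1−α)×300 = 94.248
(1−α) = 94.248/116.7 = 0.8076;  α = 0.1924.

0.192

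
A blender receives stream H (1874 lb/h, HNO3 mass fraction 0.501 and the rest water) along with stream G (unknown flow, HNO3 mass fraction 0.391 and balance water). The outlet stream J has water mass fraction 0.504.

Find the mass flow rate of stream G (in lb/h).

89.24 lb/h

Let G be the unknown flow. Total out = 1874 + G.
water balance: 935.13 + 0.609·G = 0.504·(1874 + G)
(0.609 − 0.504)·G = 0.504×1874 − 935.13 = 9.37
G = 9.37 / 0.105 = 89.238 lb/h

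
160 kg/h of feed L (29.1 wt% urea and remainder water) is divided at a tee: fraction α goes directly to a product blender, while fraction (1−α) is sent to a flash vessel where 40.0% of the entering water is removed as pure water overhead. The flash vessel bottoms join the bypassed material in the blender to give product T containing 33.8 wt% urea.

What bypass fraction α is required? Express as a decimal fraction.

0.510

All 160×0.291 = 46.56 kg/h of urea reaches T, so T = 46.56/0.338 = 137.75 kg/h and vapour = 22.249 kg/h.
The evaporator receives (1−α)·160 of feed at 0.709 water and removes 0.400 of that water:
0.400×0.709×(1−α)×160 = 22.249
(1−α) = 22.249/45.376 = 0.4903;  α = 0.5097.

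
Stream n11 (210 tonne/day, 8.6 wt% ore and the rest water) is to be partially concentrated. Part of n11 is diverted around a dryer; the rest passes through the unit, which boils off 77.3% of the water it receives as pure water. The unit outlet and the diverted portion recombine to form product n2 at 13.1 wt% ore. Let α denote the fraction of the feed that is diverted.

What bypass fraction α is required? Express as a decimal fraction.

All 210×0.086 = 18.06 tonne/day of ore reaches n2, so n2 = 18.06/0.131 = 137.86 tonne/day and vapour = 72.137 tonne/day.
The evaporator receives (1−α)·210 of feed at 0.914 water and removes 0.773 of that water:
0.773×0.914×(1−α)×210 = 72.137
(1−α) = 72.137/148.37 = 0.4862;  α = 0.5138.

0.514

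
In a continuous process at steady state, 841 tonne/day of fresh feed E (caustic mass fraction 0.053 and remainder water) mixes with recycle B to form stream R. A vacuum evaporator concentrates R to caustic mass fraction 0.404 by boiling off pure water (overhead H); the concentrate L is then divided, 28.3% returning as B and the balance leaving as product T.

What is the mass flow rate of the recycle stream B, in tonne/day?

Overall caustic balance (none leaves overhead): caustic in fresh feed = caustic in product, i.e. 841×0.053 = (1−0.283)·L·0.404.
L = 44.573/(0.404×0.717) = 153.88 tonne/day.
Recycle B = 0.283×153.88 = 43.547 tonne/day.

43.55 tonne/day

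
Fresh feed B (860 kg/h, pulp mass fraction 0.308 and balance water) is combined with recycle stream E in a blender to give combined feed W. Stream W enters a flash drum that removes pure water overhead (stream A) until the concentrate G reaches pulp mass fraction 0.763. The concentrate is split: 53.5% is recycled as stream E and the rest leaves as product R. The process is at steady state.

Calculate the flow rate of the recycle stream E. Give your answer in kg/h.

Overall pulp balance (none leaves overhead): pulp in fresh feed = pulp in product, i.e. 860×0.308 = (1−0.535)·G·0.763.
G = 264.88/(0.763×0.465) = 746.57 kg/h.
Recycle E = 0.535×746.57 = 399.42 kg/h.

399.4 kg/h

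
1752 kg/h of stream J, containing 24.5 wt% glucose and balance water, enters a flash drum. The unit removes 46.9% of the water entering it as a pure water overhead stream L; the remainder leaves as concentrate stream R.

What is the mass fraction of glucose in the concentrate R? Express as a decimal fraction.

0.379

glucose is not removed: 1752×0.245 = 429.24 kg/h of glucose enters R.
water entering = 1752×0.755 = 1322.8 kg/h; overhead removed = 0.469×1322.8 = 620.37 kg/h.
Concentrate = 1752 − 620.37 = 1131.6 kg/h.
Mass fraction = 429.24/1131.6 = 0.379.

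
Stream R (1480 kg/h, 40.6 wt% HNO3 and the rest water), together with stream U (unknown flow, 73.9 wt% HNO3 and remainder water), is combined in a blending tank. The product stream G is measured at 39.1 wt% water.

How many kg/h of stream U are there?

Let U be the unknown flow. Total out = 1480 + U.
water balance: 879.12 + 0.261·U = 0.391·(1480 + U)
(0.261 − 0.391)·U = 0.391×1480 − 879.12 = -300.44
U = -300.44 / -0.130 = 2311.1 kg/h

2311 kg/h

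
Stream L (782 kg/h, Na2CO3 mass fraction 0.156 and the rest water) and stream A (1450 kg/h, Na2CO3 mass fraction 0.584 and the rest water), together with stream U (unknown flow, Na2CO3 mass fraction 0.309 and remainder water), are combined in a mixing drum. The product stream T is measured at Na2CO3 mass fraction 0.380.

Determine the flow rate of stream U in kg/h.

Let U be the unknown flow. Total out = 2232 + U.
Na2CO3 balance: 968.79 + 0.309·U = 0.380·(2232 + U)
(0.309 − 0.380)·U = 0.380×2232 − 968.79 = -120.63
U = -120.63 / -0.071 = 1699 kg/h

1699 kg/h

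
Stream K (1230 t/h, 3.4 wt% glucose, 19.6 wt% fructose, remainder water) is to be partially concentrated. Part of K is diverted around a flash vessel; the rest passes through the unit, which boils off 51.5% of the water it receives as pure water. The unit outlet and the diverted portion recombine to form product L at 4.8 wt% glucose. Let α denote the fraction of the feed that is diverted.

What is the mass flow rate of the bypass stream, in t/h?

All 1230×0.034 = 41.82 t/h of glucose reaches L, so L = 41.82/0.048 = 871.25 t/h and vapour = 358.75 t/h.
The evaporator receives (1−α)·1230 of feed at 0.770 water and removes 0.515 of that water:
0.515×0.770×(1−α)×1230 = 358.75
(1−α) = 358.75/487.76 = 0.7355;  α = 0.2645.
Bypass flow = 0.2645×1230 = 325.32 t/h.

325.3 t/h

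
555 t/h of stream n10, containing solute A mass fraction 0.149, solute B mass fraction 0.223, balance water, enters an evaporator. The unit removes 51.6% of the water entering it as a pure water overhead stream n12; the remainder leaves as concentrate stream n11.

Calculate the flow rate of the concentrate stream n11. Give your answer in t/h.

water entering = 555×0.628 = 348.54 t/h; overhead removed = 0.516×348.54 = 179.85 t/h.
Concentrate = 555 − 179.85 = 375.15 t/h.

375.2 t/h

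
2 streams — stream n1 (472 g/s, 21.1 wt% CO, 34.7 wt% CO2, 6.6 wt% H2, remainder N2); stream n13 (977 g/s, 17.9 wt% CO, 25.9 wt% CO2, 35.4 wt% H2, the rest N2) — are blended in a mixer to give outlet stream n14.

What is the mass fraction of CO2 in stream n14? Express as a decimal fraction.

Total flow out = 472 + 977 = 1449 g/s.
CO2 in = 472×0.347 + 977×0.259 = 416.83 g/s.
CO2 mass fraction in n14 = 416.83/1449 = 0.288.

0.288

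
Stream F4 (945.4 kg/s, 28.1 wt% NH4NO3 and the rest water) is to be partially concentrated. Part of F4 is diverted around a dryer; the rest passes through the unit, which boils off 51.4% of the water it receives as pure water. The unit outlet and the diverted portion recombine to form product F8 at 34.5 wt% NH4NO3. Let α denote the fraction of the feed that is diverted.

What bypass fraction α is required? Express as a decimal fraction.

All 945.4×0.281 = 265.66 kg/s of NH4NO3 reaches F8, so F8 = 265.66/0.345 = 770.02 kg/s and vapour = 175.38 kg/s.
The evaporator receives (1−α)·945.4 of feed at 0.719 water and removes 0.514 of that water:
0.514×0.719×(1−α)×945.4 = 175.38
(1−α) = 175.38/349.39 = 0.5020;  α = 0.4980.

0.498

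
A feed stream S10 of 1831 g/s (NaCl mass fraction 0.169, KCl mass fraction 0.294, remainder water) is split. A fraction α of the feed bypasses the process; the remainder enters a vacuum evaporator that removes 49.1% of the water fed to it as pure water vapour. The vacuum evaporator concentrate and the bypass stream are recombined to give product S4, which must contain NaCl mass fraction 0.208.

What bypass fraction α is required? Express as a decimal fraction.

All 1831×0.169 = 309.44 g/s of NaCl reaches S4, so S4 = 309.44/0.208 = 1487.7 g/s and vapour = 343.31 g/s.
The evaporator receives (1−α)·1831 of feed at 0.537 water and removes 0.491 of that water:
0.491×0.537×(1−α)×1831 = 343.31
(1−α) = 343.31/482.77 = 0.7111;  α = 0.2889.

0.289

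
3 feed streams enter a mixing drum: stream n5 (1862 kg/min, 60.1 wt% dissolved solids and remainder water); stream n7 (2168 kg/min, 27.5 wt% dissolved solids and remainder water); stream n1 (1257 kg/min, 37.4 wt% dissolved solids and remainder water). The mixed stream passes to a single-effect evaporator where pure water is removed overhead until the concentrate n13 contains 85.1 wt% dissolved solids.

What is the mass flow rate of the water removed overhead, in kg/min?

dissolved solids entering = 1862×0.601 + 2168×0.275 + 1257×0.374 = 2185.4 kg/min.
All dissolved solids reports to n13, so n13 = 2185.4/0.851 = 2568 kg/min.
Total feed = 5287 kg/min; overhead = 5287 − 2568 = 2719 kg/min.

2719 kg/min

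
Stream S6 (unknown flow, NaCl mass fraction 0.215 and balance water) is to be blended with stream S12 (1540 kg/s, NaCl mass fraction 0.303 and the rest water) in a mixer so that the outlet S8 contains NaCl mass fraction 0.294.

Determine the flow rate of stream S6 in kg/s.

175.4 kg/s

Let S6 be the unknown flow. Total out = 1540 + S6.
NaCl balance: 466.62 + 0.215·S6 = 0.294·(1540 + S6)
(0.215 − 0.294)·S6 = 0.294×1540 − 466.62 = -13.86
S6 = -13.86 / -0.079 = 175.44 kg/s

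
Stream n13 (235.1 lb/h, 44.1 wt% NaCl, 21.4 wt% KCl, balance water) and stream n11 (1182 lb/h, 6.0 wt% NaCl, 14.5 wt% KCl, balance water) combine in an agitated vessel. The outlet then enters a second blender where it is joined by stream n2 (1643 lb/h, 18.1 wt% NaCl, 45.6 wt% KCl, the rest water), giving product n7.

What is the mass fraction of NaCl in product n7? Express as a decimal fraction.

Overall, product flow = 3060.1 lb/h.
NaCl in = 235.1×0.441 + 1182×0.060 + 1643×0.181 = 471.98 lb/h.
NaCl fraction in n7 = 0.1542.

0.1542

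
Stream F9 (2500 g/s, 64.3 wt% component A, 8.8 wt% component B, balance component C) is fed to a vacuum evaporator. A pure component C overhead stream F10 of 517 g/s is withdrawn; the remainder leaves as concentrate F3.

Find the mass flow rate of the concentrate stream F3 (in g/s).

Concentrate = 2500 − 517 = 1983 g/s.

1983 g/s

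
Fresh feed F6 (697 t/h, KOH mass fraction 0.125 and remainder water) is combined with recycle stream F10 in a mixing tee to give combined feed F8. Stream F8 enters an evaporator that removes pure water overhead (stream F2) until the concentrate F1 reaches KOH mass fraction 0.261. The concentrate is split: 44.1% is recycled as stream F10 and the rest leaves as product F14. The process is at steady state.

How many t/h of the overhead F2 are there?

Overall KOH balance (none leaves overhead): KOH in fresh feed = KOH in product, i.e. 697×0.125 = (1−0.441)·F1·0.261.
F1 = 87.125/(0.261×0.559) = 597.16 t/h.
Recycle F10 = 0.441×597.16 = 263.35 t/h.
Combined feed F8 = 697 + 263.35 = 960.35 t/h.
Overhead F2 = F8 − F1 = 960.35 − 597.16 = 363.19 t/h.

363.2 t/h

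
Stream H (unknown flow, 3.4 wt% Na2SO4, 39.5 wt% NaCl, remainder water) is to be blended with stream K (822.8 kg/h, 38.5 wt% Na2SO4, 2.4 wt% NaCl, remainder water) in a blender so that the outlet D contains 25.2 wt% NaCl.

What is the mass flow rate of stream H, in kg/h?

Let H be the unknown flow. Total out = 822.8 + H.
NaCl balance: 19.747 + 0.395·H = 0.252·(822.8 + H)
(0.395 − 0.252)·H = 0.252×822.8 − 19.747 = 187.6
H = 187.6 / 0.143 = 1311.9 kg/h

1312 kg/h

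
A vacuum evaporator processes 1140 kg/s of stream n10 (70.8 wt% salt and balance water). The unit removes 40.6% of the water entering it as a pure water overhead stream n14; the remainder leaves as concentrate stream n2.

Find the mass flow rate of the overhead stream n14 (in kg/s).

135.1 kg/s

water entering = 1140×0.292 = 332.88 kg/s; overhead removed = 0.406×332.88 = 135.15 kg/s.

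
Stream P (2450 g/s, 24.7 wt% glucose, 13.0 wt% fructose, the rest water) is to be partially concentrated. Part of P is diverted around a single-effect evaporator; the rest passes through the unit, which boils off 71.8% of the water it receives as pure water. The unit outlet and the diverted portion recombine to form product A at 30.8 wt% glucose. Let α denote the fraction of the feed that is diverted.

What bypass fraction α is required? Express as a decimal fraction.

All 2450×0.247 = 605.15 g/s of glucose reaches A, so A = 605.15/0.308 = 1964.8 g/s and vapour = 485.23 g/s.
The evaporator receives (1−α)·2450 of feed at 0.623 water and removes 0.718 of that water:
0.718×0.623×(1−α)×2450 = 485.23
(1−α) = 485.23/1095.9 = 0.4428;  α = 0.5572.

0.557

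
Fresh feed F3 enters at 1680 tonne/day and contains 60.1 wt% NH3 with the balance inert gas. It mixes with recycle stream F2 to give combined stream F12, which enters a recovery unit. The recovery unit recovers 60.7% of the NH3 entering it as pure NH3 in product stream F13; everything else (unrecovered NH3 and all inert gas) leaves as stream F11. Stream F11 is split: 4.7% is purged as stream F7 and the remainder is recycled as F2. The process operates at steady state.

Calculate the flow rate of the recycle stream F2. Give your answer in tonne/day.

inert gas enters only via F3 and leaves only via the purge: 1680×0.399 = 0.047×(inert gas in F11), and the recovery unit passes all inert gas, so inert gas in F12 = inert gas in F11 = 14262 tonne/day.
NH3 in F12: m_A = 1680×0.601 + (1−0.047)·(1−0.607)·m_A, so m_A = 1009.7/0.6255 = 1614.3 tonne/day.
F11 = (1−0.607)×1614.3 + 14262 = 14897 tonne/day.
Recycle F2 = (1−0.047)×14897 = 14196 tonne/day.

14200 tonne/day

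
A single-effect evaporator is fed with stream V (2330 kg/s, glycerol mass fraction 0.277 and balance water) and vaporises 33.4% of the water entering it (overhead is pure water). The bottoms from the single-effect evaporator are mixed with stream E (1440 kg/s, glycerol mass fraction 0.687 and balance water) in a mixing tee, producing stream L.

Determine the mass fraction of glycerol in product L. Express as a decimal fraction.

0.510

Vapour removed = 0.334×0.723×2330 = 562.65 kg/s; concentrate = 1767.3 kg/s.
glycerol reaching the mixer = 645.41 (from concentrate) + 1440×0.687 = 1634.7 kg/s.
Product flow = 1767.3 + 1440 = 3207.3 kg/s; glycerol fraction = 0.510.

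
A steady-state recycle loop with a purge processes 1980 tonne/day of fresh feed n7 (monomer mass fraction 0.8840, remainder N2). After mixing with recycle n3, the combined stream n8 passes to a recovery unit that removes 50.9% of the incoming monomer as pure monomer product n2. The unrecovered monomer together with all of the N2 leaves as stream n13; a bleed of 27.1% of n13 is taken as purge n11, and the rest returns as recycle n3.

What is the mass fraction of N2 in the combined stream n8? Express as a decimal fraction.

N2 enters only via n7 and leaves only via the purge: 1980×0.116 = 0.271×(N2 in n13), and the recovery unit passes all N2, so N2 in n8 = N2 in n13 = 847.53 tonne/day.
monomer in n8: m_A = 1980×0.884 + (1−0.271)·(1−0.509)·m_A, so m_A = 1750.3/0.6421 = 2726.1 tonne/day.
n8 = 2726.1 + 847.53 = 3573.6 tonne/day.
N2 fraction in n8 = 847.53/3573.6 = 0.2372.

0.2372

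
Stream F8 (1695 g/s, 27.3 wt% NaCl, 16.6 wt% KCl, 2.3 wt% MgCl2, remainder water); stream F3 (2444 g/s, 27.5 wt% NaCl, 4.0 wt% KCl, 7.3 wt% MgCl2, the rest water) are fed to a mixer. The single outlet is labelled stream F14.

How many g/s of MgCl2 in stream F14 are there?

MgCl2 out = MgCl2 in = 1695×0.023 + 2444×0.073 = 217.4 g/s.

217.4 g/s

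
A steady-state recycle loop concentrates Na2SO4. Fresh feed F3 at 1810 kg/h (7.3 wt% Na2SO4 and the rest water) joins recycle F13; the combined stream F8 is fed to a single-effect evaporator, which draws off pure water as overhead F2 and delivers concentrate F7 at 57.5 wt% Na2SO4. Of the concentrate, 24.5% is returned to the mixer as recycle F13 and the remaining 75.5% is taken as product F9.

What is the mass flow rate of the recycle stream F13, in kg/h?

Overall Na2SO4 balance (none leaves overhead): Na2SO4 in fresh feed = Na2SO4 in product, i.e. 1810×0.073 = (1−0.245)·F7·0.575.
F7 = 132.13/(0.575×0.755) = 304.36 kg/h.
Recycle F13 = 0.245×304.36 = 74.568 kg/h.

74.57 kg/h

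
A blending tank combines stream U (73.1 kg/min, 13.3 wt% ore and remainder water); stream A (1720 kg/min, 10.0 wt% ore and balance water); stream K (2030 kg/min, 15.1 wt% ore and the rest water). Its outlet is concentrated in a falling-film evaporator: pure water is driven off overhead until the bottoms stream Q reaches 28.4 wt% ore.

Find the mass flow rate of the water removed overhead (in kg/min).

ore entering = 73.1×0.133 + 1720×0.100 + 2030×0.151 = 488.25 kg/min.
All ore reports to Q, so Q = 488.25/0.284 = 1719.2 kg/min.
Total feed = 3823.1 kg/min; overhead = 3823.1 − 1719.2 = 2103.9 kg/min.

2104 kg/min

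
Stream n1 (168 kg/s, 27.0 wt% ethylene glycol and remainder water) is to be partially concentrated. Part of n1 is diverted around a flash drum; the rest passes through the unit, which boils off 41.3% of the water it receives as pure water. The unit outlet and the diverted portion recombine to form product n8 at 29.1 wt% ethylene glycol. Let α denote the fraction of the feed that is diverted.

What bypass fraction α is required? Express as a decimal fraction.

0.761

All 168×0.270 = 45.36 kg/s of ethylene glycol reaches n8, so n8 = 45.36/0.291 = 155.88 kg/s and vapour = 12.124 kg/s.
The evaporator receives (1−α)·168 of feed at 0.730 water and removes 0.413 of that water:
0.413×0.730×(1−α)×168 = 12.124
(1−α) = 12.124/50.65 = 0.2394;  α = 0.7606.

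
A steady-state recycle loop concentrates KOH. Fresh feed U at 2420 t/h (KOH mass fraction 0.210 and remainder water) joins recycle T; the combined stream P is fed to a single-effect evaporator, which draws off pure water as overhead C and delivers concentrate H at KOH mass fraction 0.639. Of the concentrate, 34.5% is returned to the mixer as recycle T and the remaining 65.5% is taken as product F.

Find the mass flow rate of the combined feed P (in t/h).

2839 t/h

Overall KOH balance (none leaves overhead): KOH in fresh feed = KOH in product, i.e. 2420×0.210 = (1−0.345)·H·0.639.
H = 508.2/(0.639×0.655) = 1214.2 t/h.
Recycle T = 0.345×1214.2 = 418.9 t/h.
Combined feed P = 2420 + 418.9 = 2838.9 t/h.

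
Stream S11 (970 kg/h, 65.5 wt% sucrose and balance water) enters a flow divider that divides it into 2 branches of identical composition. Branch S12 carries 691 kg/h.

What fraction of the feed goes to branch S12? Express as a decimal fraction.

Fraction to S12 = 691/970 = 0.7124.

0.712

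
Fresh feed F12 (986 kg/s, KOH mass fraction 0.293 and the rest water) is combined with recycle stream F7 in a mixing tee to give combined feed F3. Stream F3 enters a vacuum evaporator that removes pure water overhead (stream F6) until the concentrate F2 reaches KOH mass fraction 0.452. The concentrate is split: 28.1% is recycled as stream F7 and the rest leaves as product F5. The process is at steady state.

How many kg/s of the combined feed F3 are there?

1236 kg/s

Overall KOH balance (none leaves overhead): KOH in fresh feed = KOH in product, i.e. 986×0.293 = (1−0.281)·F2·0.452.
F2 = 288.9/(0.452×0.719) = 888.95 kg/s.
Recycle F7 = 0.281×888.95 = 249.79 kg/s.
Combined feed F3 = 986 + 249.79 = 1235.8 kg/s.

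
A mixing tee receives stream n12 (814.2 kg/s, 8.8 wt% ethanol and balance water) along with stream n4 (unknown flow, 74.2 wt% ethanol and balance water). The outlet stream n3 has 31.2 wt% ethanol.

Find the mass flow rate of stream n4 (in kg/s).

424.1 kg/s

Let n4 be the unknown flow. Total out = 814.2 + n4.
ethanol balance: 71.65 + 0.742·n4 = 0.312·(814.2 + n4)
(0.742 − 0.312)·n4 = 0.312×814.2 − 71.65 = 182.38
n4 = 182.38 / 0.430 = 424.14 kg/s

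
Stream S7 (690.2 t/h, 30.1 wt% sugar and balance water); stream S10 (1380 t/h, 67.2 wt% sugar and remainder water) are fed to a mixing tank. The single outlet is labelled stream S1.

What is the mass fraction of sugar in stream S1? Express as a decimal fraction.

Total flow out = 690.2 + 1380 = 2070.2 t/h.
sugar in = 690.2×0.301 + 1380×0.672 = 1135.1 t/h.
sugar mass fraction in S1 = 1135.1/2070.2 = 0.548.

0.548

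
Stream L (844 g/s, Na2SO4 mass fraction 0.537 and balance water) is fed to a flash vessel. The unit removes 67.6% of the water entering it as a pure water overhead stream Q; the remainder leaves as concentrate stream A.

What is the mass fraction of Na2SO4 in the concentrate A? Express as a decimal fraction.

0.782

Na2SO4 is not removed: 844×0.537 = 453.23 g/s of Na2SO4 enters A.
water entering = 844×0.463 = 390.77 g/s; overhead removed = 0.676×390.77 = 264.16 g/s.
Concentrate = 844 − 264.16 = 579.84 g/s.
Mass fraction = 453.23/579.84 = 0.782.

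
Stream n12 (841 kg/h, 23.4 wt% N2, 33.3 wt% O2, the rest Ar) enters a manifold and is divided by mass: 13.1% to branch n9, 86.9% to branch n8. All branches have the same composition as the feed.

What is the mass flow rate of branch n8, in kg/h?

730.8 kg/h

Branch n8 flow = 0.869×841 = 730.83 kg/h.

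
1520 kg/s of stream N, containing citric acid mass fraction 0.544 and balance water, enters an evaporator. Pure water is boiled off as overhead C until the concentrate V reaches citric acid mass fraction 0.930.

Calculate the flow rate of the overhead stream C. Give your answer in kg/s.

630.9 kg/s

citric acid is conserved: 1520×0.544 = 826.88 kg/s all reports to the concentrate.
Concentrate = 826.88/(target fraction) = 889.12 kg/s.
Overhead = 1520 − 889.12 = 630.88 kg/s.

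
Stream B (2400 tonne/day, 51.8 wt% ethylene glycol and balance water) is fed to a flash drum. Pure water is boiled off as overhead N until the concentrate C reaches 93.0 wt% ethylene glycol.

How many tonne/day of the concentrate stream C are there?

1337 tonne/day

ethylene glycol is conserved: 2400×0.518 = 1243.2 tonne/day all reports to the concentrate.
Concentrate = 1243.2/(target fraction) = 1336.8 tonne/day.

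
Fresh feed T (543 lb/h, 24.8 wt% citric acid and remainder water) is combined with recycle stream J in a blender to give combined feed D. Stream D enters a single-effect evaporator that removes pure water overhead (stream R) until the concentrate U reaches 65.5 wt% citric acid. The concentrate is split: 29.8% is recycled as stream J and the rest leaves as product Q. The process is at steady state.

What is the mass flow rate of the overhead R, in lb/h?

337.4 lb/h

Overall citric acid balance (none leaves overhead): citric acid in fresh feed = citric acid in product, i.e. 543×0.248 = (1−0.298)·U·0.655.
U = 134.66/(0.655×0.702) = 292.87 lb/h.
Recycle J = 0.298×292.87 = 87.275 lb/h.
Combined feed D = 543 + 87.275 = 630.27 lb/h.
Overhead R = D − U = 630.27 − 292.87 = 337.41 lb/h.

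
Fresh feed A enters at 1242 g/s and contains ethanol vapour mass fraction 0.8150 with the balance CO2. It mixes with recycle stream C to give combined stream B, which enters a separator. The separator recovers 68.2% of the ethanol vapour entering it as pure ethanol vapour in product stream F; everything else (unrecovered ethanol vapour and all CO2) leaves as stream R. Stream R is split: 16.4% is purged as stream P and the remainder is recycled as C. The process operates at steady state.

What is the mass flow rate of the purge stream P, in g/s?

301.7 g/s

CO2 enters only via A and leaves only via the purge: 1242×0.185 = 0.164×(CO2 in R), and the separator passes all CO2, so CO2 in B = CO2 in R = 1401 g/s.
ethanol vapour in B: m_A = 1242×0.815 + (1−0.164)·(1−0.682)·m_A, so m_A = 1012.2/0.7342 = 1378.8 g/s.
R = (1−0.682)×1378.8 + 1401 = 1839.5 g/s.
Purge P = 0.164×1839.5 = 301.68 g/s.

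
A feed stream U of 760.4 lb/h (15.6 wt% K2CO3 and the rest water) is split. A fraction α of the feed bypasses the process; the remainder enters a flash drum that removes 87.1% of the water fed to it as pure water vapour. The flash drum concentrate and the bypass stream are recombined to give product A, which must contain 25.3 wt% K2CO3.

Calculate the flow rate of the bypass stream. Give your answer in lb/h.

All 760.4×0.156 = 118.62 lb/h of K2CO3 reaches A, so A = 118.62/0.253 = 468.86 lb/h and vapour = 291.54 lb/h.
The evaporator receives (1−α)·760.4 of feed at 0.844 water and removes 0.871 of that water:
0.871×0.844×(1−α)×760.4 = 291.54
(1−α) = 291.54/558.99 = 0.5215;  α = 0.4785.
Bypass flow = 0.4785×760.4 = 363.82 lb/h.

363.8 lb/h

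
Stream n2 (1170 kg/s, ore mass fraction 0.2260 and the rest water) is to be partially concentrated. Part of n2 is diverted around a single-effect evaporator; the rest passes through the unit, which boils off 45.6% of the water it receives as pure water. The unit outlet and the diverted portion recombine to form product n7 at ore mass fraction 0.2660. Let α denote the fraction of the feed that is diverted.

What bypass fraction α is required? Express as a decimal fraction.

0.574

All 1170×0.226 = 264.42 kg/s of ore reaches n7, so n7 = 264.42/0.266 = 994.06 kg/s and vapour = 175.94 kg/s.
The evaporator receives (1−α)·1170 of feed at 0.774 water and removes 0.456 of that water:
0.456×0.774×(1−α)×1170 = 175.94
(1−α) = 175.94/412.94 = 0.4261;  α = 0.5739.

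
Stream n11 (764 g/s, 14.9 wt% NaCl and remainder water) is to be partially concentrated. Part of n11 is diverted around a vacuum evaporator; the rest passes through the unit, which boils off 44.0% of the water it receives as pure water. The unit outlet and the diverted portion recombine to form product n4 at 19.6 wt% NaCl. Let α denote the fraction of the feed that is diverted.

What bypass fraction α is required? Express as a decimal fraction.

0.360

All 764×0.149 = 113.84 g/s of NaCl reaches n4, so n4 = 113.84/0.196 = 580.8 g/s and vapour = 183.2 g/s.
The evaporator receives (1−α)·764 of feed at 0.851 water and removes 0.440 of that water:
0.440×0.851×(1−α)×764 = 183.2
(1−α) = 183.2/286.07 = 0.6404;  α = 0.3596.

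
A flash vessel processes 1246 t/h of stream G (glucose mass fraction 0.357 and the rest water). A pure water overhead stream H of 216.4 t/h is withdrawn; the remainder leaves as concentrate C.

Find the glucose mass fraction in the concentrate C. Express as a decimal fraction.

glucose is not removed: 1246×0.357 = 444.82 t/h of glucose enters C.
Concentrate = 1246 − 216.4 = 1029.6 t/h.
Mass fraction = 444.82/1029.6 = 0.432.

0.432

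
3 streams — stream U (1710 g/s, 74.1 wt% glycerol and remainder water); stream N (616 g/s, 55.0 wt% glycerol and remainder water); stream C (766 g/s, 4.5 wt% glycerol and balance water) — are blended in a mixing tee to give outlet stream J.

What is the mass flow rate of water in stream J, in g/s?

1452 g/s

water out = water in = 1710×0.259 + 616×0.450 + 766×0.955 = 1451.6 g/s.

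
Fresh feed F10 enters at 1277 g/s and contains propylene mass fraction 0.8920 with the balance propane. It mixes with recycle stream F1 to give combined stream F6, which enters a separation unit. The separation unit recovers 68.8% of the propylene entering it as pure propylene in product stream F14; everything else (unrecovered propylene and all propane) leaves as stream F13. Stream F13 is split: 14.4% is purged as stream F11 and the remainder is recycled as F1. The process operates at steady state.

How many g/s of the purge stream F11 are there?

207.7 g/s

propane enters only via F10 and leaves only via the purge: 1277×0.108 = 0.144×(propane in F13), and the separation unit passes all propane, so propane in F6 = propane in F13 = 957.75 g/s.
propylene in F6: m_A = 1277×0.892 + (1−0.144)·(1−0.688)·m_A, so m_A = 1139.1/0.7329 = 1554.2 g/s.
F13 = (1−0.688)×1554.2 + 957.75 = 1442.6 g/s.
Purge F11 = 0.144×1442.6 = 207.74 g/s.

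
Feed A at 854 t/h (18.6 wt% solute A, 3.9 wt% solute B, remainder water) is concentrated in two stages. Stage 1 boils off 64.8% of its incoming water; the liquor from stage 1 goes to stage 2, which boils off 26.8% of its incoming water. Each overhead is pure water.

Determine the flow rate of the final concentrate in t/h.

362.7 t/h

water in feed = 854×0.775 = 661.85 t/h.
After stage 1: water left = (1−0.648)×661.85 = 232.97; stream total = 425.12 t/h.
After stage 2: water left = (1−0.268)×232.97 = 170.53; final concentrate = 362.68 t/h.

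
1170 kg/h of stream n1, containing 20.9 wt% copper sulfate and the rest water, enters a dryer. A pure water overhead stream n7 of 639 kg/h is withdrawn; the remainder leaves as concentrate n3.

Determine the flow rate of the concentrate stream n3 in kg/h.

531 kg/h

Concentrate = 1170 − 639 = 531 kg/h.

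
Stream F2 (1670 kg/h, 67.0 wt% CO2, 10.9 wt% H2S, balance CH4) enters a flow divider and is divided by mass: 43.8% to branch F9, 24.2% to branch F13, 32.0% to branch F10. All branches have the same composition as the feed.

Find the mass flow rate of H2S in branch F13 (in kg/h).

44.05 kg/h

Branch F13 total = 0.242×1670 = 404.14 kg/h.
H2S in F13 = 0.109×404.14 = 44.051 kg/h.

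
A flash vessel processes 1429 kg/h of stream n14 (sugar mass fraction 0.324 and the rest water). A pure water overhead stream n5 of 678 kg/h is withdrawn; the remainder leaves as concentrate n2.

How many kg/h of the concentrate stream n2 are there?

Concentrate = 1429 − 678 = 751 kg/h.

751 kg/h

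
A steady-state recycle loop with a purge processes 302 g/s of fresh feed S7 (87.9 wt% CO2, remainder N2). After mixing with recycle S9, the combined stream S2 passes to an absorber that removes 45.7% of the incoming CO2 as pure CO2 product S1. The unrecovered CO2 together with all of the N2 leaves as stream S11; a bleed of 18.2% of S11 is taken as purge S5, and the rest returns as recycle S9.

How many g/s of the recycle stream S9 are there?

N2 enters only via S7 and leaves only via the purge: 302×0.121 = 0.182×(N2 in S11), and the absorber passes all N2, so N2 in S2 = N2 in S11 = 200.78 g/s.
CO2 in S2: m_A = 302×0.879 + (1−0.182)·(1−0.457)·m_A, so m_A = 265.46/0.5558 = 477.59 g/s.
S11 = (1−0.457)×477.59 + 200.78 = 460.11 g/s.
Recycle S9 = (1−0.182)×460.11 = 376.37 g/s.

376.4 g/s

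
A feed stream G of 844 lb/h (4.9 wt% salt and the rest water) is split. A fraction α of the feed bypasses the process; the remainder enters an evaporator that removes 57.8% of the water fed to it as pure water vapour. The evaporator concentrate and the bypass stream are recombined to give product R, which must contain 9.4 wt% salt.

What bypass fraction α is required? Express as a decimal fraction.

0.129

All 844×0.049 = 41.356 lb/h of salt reaches R, so R = 41.356/0.094 = 439.96 lb/h and vapour = 404.04 lb/h.
The evaporator receives (1−α)·844 of feed at 0.951 water and removes 0.578 of that water:
0.578×0.951×(1−α)×844 = 404.04
(1−α) = 404.04/463.93 = 0.8709;  α = 0.1291.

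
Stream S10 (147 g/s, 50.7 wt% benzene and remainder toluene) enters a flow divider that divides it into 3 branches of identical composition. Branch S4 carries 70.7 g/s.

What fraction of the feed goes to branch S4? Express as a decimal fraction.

0.481

Fraction to S4 = 70.7/147 = 0.4810.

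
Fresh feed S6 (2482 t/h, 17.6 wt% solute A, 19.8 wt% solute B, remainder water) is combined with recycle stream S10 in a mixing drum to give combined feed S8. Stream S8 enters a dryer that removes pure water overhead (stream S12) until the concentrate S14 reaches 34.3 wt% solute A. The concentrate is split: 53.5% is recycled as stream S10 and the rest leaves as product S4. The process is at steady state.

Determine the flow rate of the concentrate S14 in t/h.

2739 t/h

Overall solute A balance (none leaves overhead): solute A in fresh feed = solute A in product, i.e. 2482×0.176 = (1−0.535)·S14·0.343.
S14 = 436.83/(0.343×0.465) = 2738.8 t/h.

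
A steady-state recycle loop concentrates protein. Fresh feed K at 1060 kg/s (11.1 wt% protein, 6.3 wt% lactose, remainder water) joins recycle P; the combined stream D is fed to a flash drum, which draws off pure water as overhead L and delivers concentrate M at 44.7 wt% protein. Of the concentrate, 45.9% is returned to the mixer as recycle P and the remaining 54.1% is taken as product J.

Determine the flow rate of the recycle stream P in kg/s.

Overall protein balance (none leaves overhead): protein in fresh feed = protein in product, i.e. 1060×0.111 = (1−0.459)·M·0.447.
M = 117.66/(0.447×0.541) = 486.55 kg/s.
Recycle P = 0.459×486.55 = 223.32 kg/s.

223.3 kg/s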